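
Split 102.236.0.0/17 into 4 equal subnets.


New prefix = 17 + 2 = 19
Each subnet has 8192 addresses
  102.236.0.0/19
  102.236.32.0/19
  102.236.64.0/19
  102.236.96.0/19
Subnets: 102.236.0.0/19, 102.236.32.0/19, 102.236.64.0/19, 102.236.96.0/19


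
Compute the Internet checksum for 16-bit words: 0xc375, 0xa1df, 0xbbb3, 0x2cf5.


Sum all words (with carry folding):
+ 0xc375 = 0xc375
+ 0xa1df = 0x6555
+ 0xbbb3 = 0x2109
+ 0x2cf5 = 0x4dfe
One's complement: ~0x4dfe
Checksum = 0xb201


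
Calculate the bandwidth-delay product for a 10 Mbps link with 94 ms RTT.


BDP = bandwidth * RTT
= 10 Mbps * 94 ms
= 10 * 1e6 * 94 / 1000 bits
= 940000 bits
= 117500 bytes
= 114.7461 KB
BDP = 940000 bits (117500 bytes)


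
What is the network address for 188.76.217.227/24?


IP:   10111100.01001100.11011001.11100011
Mask: 11111111.11111111.11111111.00000000
AND operation:
Net:  10111100.01001100.11011001.00000000
Network: 188.76.217.0/24


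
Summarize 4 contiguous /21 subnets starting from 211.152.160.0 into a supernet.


Original prefix: /21
Number of subnets: 4 = 2^2
New prefix = 21 - 2 = 19
Supernet: 211.152.160.0/19


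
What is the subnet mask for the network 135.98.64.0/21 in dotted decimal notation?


/21 means 21 network bits, 11 host bits
Binary: 11111111111111111111100000000000
Mask: 255.255.248.0


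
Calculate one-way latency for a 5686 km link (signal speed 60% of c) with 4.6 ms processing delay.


Speed = 0.6 * 3e5 km/s = 180000 km/s
Propagation delay = 5686 / 180000 = 0.0316 s = 31.5889 ms
Processing delay = 4.6 ms
Total one-way latency = 36.1889 ms


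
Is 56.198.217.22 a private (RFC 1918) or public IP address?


RFC 1918 private ranges:
  10.0.0.0/8 (10.0.0.0 - 10.255.255.255)
  172.16.0.0/12 (172.16.0.0 - 172.31.255.255)
  192.168.0.0/16 (192.168.0.0 - 192.168.255.255)
Public (not in any RFC 1918 range)


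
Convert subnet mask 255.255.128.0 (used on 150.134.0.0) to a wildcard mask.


Subnet mask: 255.255.128.0
Wildcard = 255.255.255.255 - subnet mask
255 - 255 = 0
255 - 255 = 0
255 - 128 = 127
255 - 0 = 255
Wildcard: 0.0.127.255


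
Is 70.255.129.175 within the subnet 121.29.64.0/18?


Subnet network: 121.29.64.0
Test IP AND mask: 70.255.128.0
No, 70.255.129.175 is not in 121.29.64.0/18


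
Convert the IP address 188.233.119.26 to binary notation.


188 = 10111100
233 = 11101001
119 = 01110111
26 = 00011010
Binary: 10111100.11101001.01110111.00011010


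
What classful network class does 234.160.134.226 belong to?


First octet: 234
Binary: 11101010
1110xxxx -> Class D (224-239)
Class D (multicast), default mask N/A


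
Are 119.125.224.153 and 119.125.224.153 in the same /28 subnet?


Mask: 255.255.255.240
119.125.224.153 AND mask = 119.125.224.144
119.125.224.153 AND mask = 119.125.224.144
Yes, same subnet (119.125.224.144)


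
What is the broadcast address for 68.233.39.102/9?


Network: 68.128.0.0/9
Host bits = 23
Set all host bits to 1:
Broadcast: 68.255.255.255


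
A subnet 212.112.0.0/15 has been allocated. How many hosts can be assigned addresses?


Host bits = 32 - 15 = 17
Total addresses = 2^17 = 131072
Usable = total - 2 (network and broadcast)
Usable hosts: 131070


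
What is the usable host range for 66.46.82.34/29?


Network: 66.46.82.32
Broadcast: 66.46.82.39
First usable = network + 1
Last usable = broadcast - 1
Range: 66.46.82.33 to 66.46.82.38


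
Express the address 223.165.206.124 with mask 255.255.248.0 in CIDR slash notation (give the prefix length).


Binary: 11111111.11111111.11111000.00000000
Count leading 1s
Prefix: /21


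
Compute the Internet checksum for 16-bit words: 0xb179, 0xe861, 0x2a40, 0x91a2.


Sum all words (with carry folding):
+ 0xb179 = 0xb179
+ 0xe861 = 0x99db
+ 0x2a40 = 0xc41b
+ 0x91a2 = 0x55be
One's complement: ~0x55be
Checksum = 0xaa41


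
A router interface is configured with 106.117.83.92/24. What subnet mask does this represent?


/24 means 24 network bits, 8 host bits
Binary: 11111111111111111111111100000000
Mask: 255.255.255.0


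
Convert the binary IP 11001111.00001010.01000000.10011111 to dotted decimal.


11001111 = 207
00001010 = 10
01000000 = 64
10011111 = 159
IP: 207.10.64.159


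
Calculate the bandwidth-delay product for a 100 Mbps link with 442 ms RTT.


BDP = bandwidth * RTT
= 100 Mbps * 442 ms
= 100 * 1e6 * 442 / 1000 bits
= 44200000 bits
= 5525000 bytes
= 5395.5078 KB
BDP = 44200000 bits (5525000 bytes)


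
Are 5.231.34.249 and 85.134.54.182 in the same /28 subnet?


Mask: 255.255.255.240
5.231.34.249 AND mask = 5.231.34.240
85.134.54.182 AND mask = 85.134.54.176
No, different subnets (5.231.34.240 vs 85.134.54.176)


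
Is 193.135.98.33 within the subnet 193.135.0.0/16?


Subnet network: 193.135.0.0
Test IP AND mask: 193.135.0.0
Yes, 193.135.98.33 is in 193.135.0.0/16


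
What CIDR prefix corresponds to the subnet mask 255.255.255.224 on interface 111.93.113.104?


Binary: 11111111.11111111.11111111.11100000
Count leading 1s
Prefix: /27


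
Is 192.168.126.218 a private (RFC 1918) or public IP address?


RFC 1918 private ranges:
  10.0.0.0/8 (10.0.0.0 - 10.255.255.255)
  172.16.0.0/12 (172.16.0.0 - 172.31.255.255)
  192.168.0.0/16 (192.168.0.0 - 192.168.255.255)
Private (in 192.168.0.0/16)


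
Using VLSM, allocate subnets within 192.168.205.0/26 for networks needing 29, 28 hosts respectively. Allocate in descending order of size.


29 hosts -> /27 (30 usable): 192.168.205.0/27
28 hosts -> /27 (30 usable): 192.168.205.32/27
Allocation: 192.168.205.0/27 (29 hosts, 30 usable); 192.168.205.32/27 (28 hosts, 30 usable)


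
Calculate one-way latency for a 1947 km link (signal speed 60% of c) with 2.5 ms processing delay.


Speed = 0.6 * 3e5 km/s = 180000 km/s
Propagation delay = 1947 / 180000 = 0.0108 s = 10.8167 ms
Processing delay = 2.5 ms
Total one-way latency = 13.3167 ms


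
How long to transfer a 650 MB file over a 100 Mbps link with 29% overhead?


Effective throughput = 100 * (1 - 29/100) = 71 Mbps
File size in Mb = 650 * 8 = 5200 Mb
Time = 5200 / 71
Time = 73.2394 seconds


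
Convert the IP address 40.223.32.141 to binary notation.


40 = 00101000
223 = 11011111
32 = 00100000
141 = 10001101
Binary: 00101000.11011111.00100000.10001101


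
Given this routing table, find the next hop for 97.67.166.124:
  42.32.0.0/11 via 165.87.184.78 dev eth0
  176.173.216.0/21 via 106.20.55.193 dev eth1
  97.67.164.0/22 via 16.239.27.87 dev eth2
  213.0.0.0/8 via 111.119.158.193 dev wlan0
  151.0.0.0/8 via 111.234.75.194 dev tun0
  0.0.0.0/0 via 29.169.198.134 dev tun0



Longest prefix match for 97.67.166.124:
  /11 42.32.0.0: no
  /21 176.173.216.0: no
  /22 97.67.164.0: MATCH
  /8 213.0.0.0: no
  /8 151.0.0.0: no
  /0 0.0.0.0: MATCH
Selected: next-hop 16.239.27.87 via eth2 (matched /22)


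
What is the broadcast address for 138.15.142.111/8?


Network: 138.0.0.0/8
Host bits = 24
Set all host bits to 1:
Broadcast: 138.255.255.255


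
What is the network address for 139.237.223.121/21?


IP:   10001011.11101101.11011111.01111001
Mask: 11111111.11111111.11111000.00000000
AND operation:
Net:  10001011.11101101.11011000.00000000
Network: 139.237.216.0/21


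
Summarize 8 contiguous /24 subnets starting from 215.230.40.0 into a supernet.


Original prefix: /24
Number of subnets: 8 = 2^3
New prefix = 24 - 3 = 21
Supernet: 215.230.40.0/21


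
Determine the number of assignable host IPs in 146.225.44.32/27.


Host bits = 32 - 27 = 5
Total addresses = 2^5 = 32
Usable = total - 2 (network and broadcast)
Usable hosts: 30


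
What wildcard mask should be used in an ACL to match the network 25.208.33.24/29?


Subnet mask: 255.255.255.248
Wildcard = 255.255.255.255 - subnet mask
255 - 255 = 0
255 - 255 = 0
255 - 255 = 0
255 - 248 = 7
Wildcard: 0.0.0.7


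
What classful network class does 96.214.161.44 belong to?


First octet: 96
Binary: 01100000
0xxxxxxx -> Class A (1-126)
Class A, default mask 255.0.0.0 (/8)


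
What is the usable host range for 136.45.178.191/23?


Network: 136.45.178.0
Broadcast: 136.45.179.255
First usable = network + 1
Last usable = broadcast - 1
Range: 136.45.178.1 to 136.45.179.254


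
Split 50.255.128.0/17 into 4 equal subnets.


New prefix = 17 + 2 = 19
Each subnet has 8192 addresses
  50.255.128.0/19
  50.255.160.0/19
  50.255.192.0/19
  50.255.224.0/19
Subnets: 50.255.128.0/19, 50.255.160.0/19, 50.255.192.0/19, 50.255.224.0/19


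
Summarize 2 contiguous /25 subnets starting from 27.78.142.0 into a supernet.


Original prefix: /25
Number of subnets: 2 = 2^1
New prefix = 25 - 1 = 24
Supernet: 27.78.142.0/24


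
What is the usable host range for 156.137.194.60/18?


Network: 156.137.192.0
Broadcast: 156.137.255.255
First usable = network + 1
Last usable = broadcast - 1
Range: 156.137.192.1 to 156.137.255.254


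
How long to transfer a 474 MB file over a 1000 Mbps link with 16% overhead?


Effective throughput = 1000 * (1 - 16/100) = 840 Mbps
File size in Mb = 474 * 8 = 3792 Mb
Time = 3792 / 840
Time = 4.5143 seconds


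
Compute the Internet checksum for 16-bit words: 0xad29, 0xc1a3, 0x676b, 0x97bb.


Sum all words (with carry folding):
+ 0xad29 = 0xad29
+ 0xc1a3 = 0x6ecd
+ 0x676b = 0xd638
+ 0x97bb = 0x6df4
One's complement: ~0x6df4
Checksum = 0x920b


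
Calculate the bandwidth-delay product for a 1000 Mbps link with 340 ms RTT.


BDP = bandwidth * RTT
= 1000 Mbps * 340 ms
= 1000 * 1e6 * 340 / 1000 bits
= 340000000 bits
= 42500000 bytes
= 41503.9062 KB
BDP = 340000000 bits (42500000 bytes)


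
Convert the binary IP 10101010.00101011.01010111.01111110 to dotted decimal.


10101010 = 170
00101011 = 43
01010111 = 87
01111110 = 126
IP: 170.43.87.126


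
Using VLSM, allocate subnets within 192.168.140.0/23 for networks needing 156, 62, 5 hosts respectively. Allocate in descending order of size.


156 hosts -> /24 (254 usable): 192.168.140.0/24
62 hosts -> /26 (62 usable): 192.168.141.0/26
5 hosts -> /29 (6 usable): 192.168.141.64/29
Allocation: 192.168.140.0/24 (156 hosts, 254 usable); 192.168.141.0/26 (62 hosts, 62 usable); 192.168.141.64/29 (5 hosts, 6 usable)


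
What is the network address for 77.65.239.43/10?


IP:   01001101.01000001.11101111.00101011
Mask: 11111111.11000000.00000000.00000000
AND operation:
Net:  01001101.01000000.00000000.00000000
Network: 77.64.0.0/10


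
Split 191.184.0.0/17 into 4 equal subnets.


New prefix = 17 + 2 = 19
Each subnet has 8192 addresses
  191.184.0.0/19
  191.184.32.0/19
  191.184.64.0/19
  191.184.96.0/19
Subnets: 191.184.0.0/19, 191.184.32.0/19, 191.184.64.0/19, 191.184.96.0/19


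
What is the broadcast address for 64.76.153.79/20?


Network: 64.76.144.0/20
Host bits = 12
Set all host bits to 1:
Broadcast: 64.76.159.255


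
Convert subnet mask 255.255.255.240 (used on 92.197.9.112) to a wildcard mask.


Subnet mask: 255.255.255.240
Wildcard = 255.255.255.255 - subnet mask
255 - 255 = 0
255 - 255 = 0
255 - 255 = 0
255 - 240 = 15
Wildcard: 0.0.0.15


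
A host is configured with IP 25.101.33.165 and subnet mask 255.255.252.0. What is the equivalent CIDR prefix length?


Binary: 11111111.11111111.11111100.00000000
Count leading 1s
Prefix: /22


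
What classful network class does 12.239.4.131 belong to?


First octet: 12
Binary: 00001100
0xxxxxxx -> Class A (1-126)
Class A, default mask 255.0.0.0 (/8)


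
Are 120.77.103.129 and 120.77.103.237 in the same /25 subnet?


Mask: 255.255.255.128
120.77.103.129 AND mask = 120.77.103.128
120.77.103.237 AND mask = 120.77.103.128
Yes, same subnet (120.77.103.128)


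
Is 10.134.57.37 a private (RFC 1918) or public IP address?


RFC 1918 private ranges:
  10.0.0.0/8 (10.0.0.0 - 10.255.255.255)
  172.16.0.0/12 (172.16.0.0 - 172.31.255.255)
  192.168.0.0/16 (192.168.0.0 - 192.168.255.255)
Private (in 10.0.0.0/8)


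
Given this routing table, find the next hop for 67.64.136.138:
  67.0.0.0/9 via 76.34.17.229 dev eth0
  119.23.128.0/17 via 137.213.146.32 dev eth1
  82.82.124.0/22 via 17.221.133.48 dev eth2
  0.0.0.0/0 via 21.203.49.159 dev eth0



Longest prefix match for 67.64.136.138:
  /9 67.0.0.0: MATCH
  /17 119.23.128.0: no
  /22 82.82.124.0: no
  /0 0.0.0.0: MATCH
Selected: next-hop 76.34.17.229 via eth0 (matched /9)


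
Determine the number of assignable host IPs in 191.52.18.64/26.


Host bits = 32 - 26 = 6
Total addresses = 2^6 = 64
Usable = total - 2 (network and broadcast)
Usable hosts: 62


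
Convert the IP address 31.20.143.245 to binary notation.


31 = 00011111
20 = 00010100
143 = 10001111
245 = 11110101
Binary: 00011111.00010100.10001111.11110101


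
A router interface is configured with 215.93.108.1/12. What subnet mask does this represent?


/12 means 12 network bits, 20 host bits
Binary: 11111111111100000000000000000000
Mask: 255.240.0.0


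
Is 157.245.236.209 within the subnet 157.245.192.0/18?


Subnet network: 157.245.192.0
Test IP AND mask: 157.245.192.0
Yes, 157.245.236.209 is in 157.245.192.0/18


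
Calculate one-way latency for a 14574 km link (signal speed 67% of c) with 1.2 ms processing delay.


Speed = 0.67 * 3e5 km/s = 201000 km/s
Propagation delay = 14574 / 201000 = 0.0725 s = 72.5075 ms
Processing delay = 1.2 ms
Total one-way latency = 73.7075 ms


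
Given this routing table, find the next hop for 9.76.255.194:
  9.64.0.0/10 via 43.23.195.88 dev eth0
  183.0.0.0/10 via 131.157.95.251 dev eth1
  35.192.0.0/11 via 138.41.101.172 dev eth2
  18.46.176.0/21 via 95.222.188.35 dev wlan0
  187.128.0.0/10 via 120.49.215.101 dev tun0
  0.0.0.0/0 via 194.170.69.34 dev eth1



Longest prefix match for 9.76.255.194:
  /10 9.64.0.0: MATCH
  /10 183.0.0.0: no
  /11 35.192.0.0: no
  /21 18.46.176.0: no
  /10 187.128.0.0: no
  /0 0.0.0.0: MATCH
Selected: next-hop 43.23.195.88 via eth0 (matched /10)


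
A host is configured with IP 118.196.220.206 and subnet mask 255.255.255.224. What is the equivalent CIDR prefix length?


Binary: 11111111.11111111.11111111.11100000
Count leading 1s
Prefix: /27


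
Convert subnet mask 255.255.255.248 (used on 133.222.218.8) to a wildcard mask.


Subnet mask: 255.255.255.248
Wildcard = 255.255.255.255 - subnet mask
255 - 255 = 0
255 - 255 = 0
255 - 255 = 0
255 - 248 = 7
Wildcard: 0.0.0.7


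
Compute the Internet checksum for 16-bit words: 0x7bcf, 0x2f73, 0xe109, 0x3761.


Sum all words (with carry folding):
+ 0x7bcf = 0x7bcf
+ 0x2f73 = 0xab42
+ 0xe109 = 0x8c4c
+ 0x3761 = 0xc3ad
One's complement: ~0xc3ad
Checksum = 0x3c52


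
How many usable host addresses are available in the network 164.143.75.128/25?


Host bits = 32 - 25 = 7
Total addresses = 2^7 = 128
Usable = total - 2 (network and broadcast)
Usable hosts: 126


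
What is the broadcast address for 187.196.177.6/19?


Network: 187.196.160.0/19
Host bits = 13
Set all host bits to 1:
Broadcast: 187.196.191.255


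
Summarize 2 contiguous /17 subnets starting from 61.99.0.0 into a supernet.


Original prefix: /17
Number of subnets: 2 = 2^1
New prefix = 17 - 1 = 16
Supernet: 61.99.0.0/16


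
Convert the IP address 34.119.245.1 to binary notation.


34 = 00100010
119 = 01110111
245 = 11110101
1 = 00000001
Binary: 00100010.01110111.11110101.00000001


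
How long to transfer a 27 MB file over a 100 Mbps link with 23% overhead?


Effective throughput = 100 * (1 - 23/100) = 77 Mbps
File size in Mb = 27 * 8 = 216 Mb
Time = 216 / 77
Time = 2.8052 seconds


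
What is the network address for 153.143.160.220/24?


IP:   10011001.10001111.10100000.11011100
Mask: 11111111.11111111.11111111.00000000
AND operation:
Net:  10011001.10001111.10100000.00000000
Network: 153.143.160.0/24


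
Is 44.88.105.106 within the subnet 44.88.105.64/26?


Subnet network: 44.88.105.64
Test IP AND mask: 44.88.105.64
Yes, 44.88.105.106 is in 44.88.105.64/26


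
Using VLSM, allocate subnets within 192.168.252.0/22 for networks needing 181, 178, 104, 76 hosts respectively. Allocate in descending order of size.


181 hosts -> /24 (254 usable): 192.168.252.0/24
178 hosts -> /24 (254 usable): 192.168.253.0/24
104 hosts -> /25 (126 usable): 192.168.254.0/25
76 hosts -> /25 (126 usable): 192.168.254.128/25
Allocation: 192.168.252.0/24 (181 hosts, 254 usable); 192.168.253.0/24 (178 hosts, 254 usable); 192.168.254.0/25 (104 hosts, 126 usable); 192.168.254.128/25 (76 hosts, 126 usable)


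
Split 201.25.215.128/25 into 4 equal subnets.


New prefix = 25 + 2 = 27
Each subnet has 32 addresses
  201.25.215.128/27
  201.25.215.160/27
  201.25.215.192/27
  201.25.215.224/27
Subnets: 201.25.215.128/27, 201.25.215.160/27, 201.25.215.192/27, 201.25.215.224/27


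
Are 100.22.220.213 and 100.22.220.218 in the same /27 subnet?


Mask: 255.255.255.224
100.22.220.213 AND mask = 100.22.220.192
100.22.220.218 AND mask = 100.22.220.192
Yes, same subnet (100.22.220.192)


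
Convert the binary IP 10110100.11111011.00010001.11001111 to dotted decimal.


10110100 = 180
11111011 = 251
00010001 = 17
11001111 = 207
IP: 180.251.17.207


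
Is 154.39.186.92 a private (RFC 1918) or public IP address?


RFC 1918 private ranges:
  10.0.0.0/8 (10.0.0.0 - 10.255.255.255)
  172.16.0.0/12 (172.16.0.0 - 172.31.255.255)
  192.168.0.0/16 (192.168.0.0 - 192.168.255.255)
Public (not in any RFC 1918 range)


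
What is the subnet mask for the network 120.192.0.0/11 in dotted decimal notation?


/11 means 11 network bits, 21 host bits
Binary: 11111111111000000000000000000000
Mask: 255.224.0.0


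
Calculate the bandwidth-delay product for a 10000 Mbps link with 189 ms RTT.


BDP = bandwidth * RTT
= 10000 Mbps * 189 ms
= 10000 * 1e6 * 189 / 1000 bits
= 1890000000 bits
= 236250000 bytes
= 230712.8906 KB
BDP = 1890000000 bits (236250000 bytes)


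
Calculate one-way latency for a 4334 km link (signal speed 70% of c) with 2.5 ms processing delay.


Speed = 0.7 * 3e5 km/s = 210000 km/s
Propagation delay = 4334 / 210000 = 0.0206 s = 20.6381 ms
Processing delay = 2.5 ms
Total one-way latency = 23.1381 ms


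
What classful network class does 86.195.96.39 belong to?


First octet: 86
Binary: 01010110
0xxxxxxx -> Class A (1-126)
Class A, default mask 255.0.0.0 (/8)


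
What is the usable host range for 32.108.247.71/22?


Network: 32.108.244.0
Broadcast: 32.108.247.255
First usable = network + 1
Last usable = broadcast - 1
Range: 32.108.244.1 to 32.108.247.254


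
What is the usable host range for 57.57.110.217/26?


Network: 57.57.110.192
Broadcast: 57.57.110.255
First usable = network + 1
Last usable = broadcast - 1
Range: 57.57.110.193 to 57.57.110.254


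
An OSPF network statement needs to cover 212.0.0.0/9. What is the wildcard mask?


Subnet mask: 255.128.0.0
Wildcard = 255.255.255.255 - subnet mask
255 - 255 = 0
255 - 128 = 127
255 - 0 = 255
255 - 0 = 255
Wildcard: 0.127.255.255


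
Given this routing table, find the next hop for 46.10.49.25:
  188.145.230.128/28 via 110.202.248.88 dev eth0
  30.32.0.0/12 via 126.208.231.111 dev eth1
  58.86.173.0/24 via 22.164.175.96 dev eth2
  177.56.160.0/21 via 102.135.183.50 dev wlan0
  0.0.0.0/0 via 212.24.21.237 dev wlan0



Longest prefix match for 46.10.49.25:
  /28 188.145.230.128: no
  /12 30.32.0.0: no
  /24 58.86.173.0: no
  /21 177.56.160.0: no
  /0 0.0.0.0: MATCH
Selected: next-hop 212.24.21.237 via wlan0 (matched /0)


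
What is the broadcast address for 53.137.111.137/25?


Network: 53.137.111.128/25
Host bits = 7
Set all host bits to 1:
Broadcast: 53.137.111.255


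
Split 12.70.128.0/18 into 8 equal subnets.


New prefix = 18 + 3 = 21
Each subnet has 2048 addresses
  12.70.128.0/21
  12.70.136.0/21
  12.70.144.0/21
  12.70.152.0/21
  12.70.160.0/21
  12.70.168.0/21
  12.70.176.0/21
  12.70.184.0/21
Subnets: 12.70.128.0/21, 12.70.136.0/21, 12.70.144.0/21, 12.70.152.0/21, 12.70.160.0/21, 12.70.168.0/21, 12.70.176.0/21, 12.70.184.0/21


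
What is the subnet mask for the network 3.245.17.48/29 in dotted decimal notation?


/29 means 29 network bits, 3 host bits
Binary: 11111111111111111111111111111000
Mask: 255.255.255.248


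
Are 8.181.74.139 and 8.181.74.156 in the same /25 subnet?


Mask: 255.255.255.128
8.181.74.139 AND mask = 8.181.74.128
8.181.74.156 AND mask = 8.181.74.128
Yes, same subnet (8.181.74.128)


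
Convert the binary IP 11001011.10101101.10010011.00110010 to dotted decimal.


11001011 = 203
10101101 = 173
10010011 = 147
00110010 = 50
IP: 203.173.147.50


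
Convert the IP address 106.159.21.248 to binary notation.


106 = 01101010
159 = 10011111
21 = 00010101
248 = 11111000
Binary: 01101010.10011111.00010101.11111000


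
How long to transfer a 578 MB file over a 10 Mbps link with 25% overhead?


Effective throughput = 10 * (1 - 25/100) = 7.5 Mbps
File size in Mb = 578 * 8 = 4624 Mb
Time = 4624 / 7.5
Time = 616.5333 seconds


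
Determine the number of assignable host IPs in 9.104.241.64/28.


Host bits = 32 - 28 = 4
Total addresses = 2^4 = 16
Usable = total - 2 (network and broadcast)
Usable hosts: 14


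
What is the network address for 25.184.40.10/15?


IP:   00011001.10111000.00101000.00001010
Mask: 11111111.11111110.00000000.00000000
AND operation:
Net:  00011001.10111000.00000000.00000000
Network: 25.184.0.0/15


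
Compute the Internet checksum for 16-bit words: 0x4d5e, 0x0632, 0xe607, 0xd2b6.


Sum all words (with carry folding):
+ 0x4d5e = 0x4d5e
+ 0x0632 = 0x5390
+ 0xe607 = 0x3998
+ 0xd2b6 = 0x0c4f
One's complement: ~0x0c4f
Checksum = 0xf3b0


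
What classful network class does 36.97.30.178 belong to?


First octet: 36
Binary: 00100100
0xxxxxxx -> Class A (1-126)
Class A, default mask 255.0.0.0 (/8)


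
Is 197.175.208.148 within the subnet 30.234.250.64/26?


Subnet network: 30.234.250.64
Test IP AND mask: 197.175.208.128
No, 197.175.208.148 is not in 30.234.250.64/26


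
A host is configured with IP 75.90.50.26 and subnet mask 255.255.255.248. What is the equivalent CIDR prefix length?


Binary: 11111111.11111111.11111111.11111000
Count leading 1s
Prefix: /29


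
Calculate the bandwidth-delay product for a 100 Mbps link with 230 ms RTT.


BDP = bandwidth * RTT
= 100 Mbps * 230 ms
= 100 * 1e6 * 230 / 1000 bits
= 23000000 bits
= 2875000 bytes
= 2807.6172 KB
BDP = 23000000 bits (2875000 bytes)


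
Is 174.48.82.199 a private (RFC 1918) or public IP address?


RFC 1918 private ranges:
  10.0.0.0/8 (10.0.0.0 - 10.255.255.255)
  172.16.0.0/12 (172.16.0.0 - 172.31.255.255)
  192.168.0.0/16 (192.168.0.0 - 192.168.255.255)
Public (not in any RFC 1918 range)


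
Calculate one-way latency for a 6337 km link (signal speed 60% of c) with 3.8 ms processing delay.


Speed = 0.6 * 3e5 km/s = 180000 km/s
Propagation delay = 6337 / 180000 = 0.0352 s = 35.2056 ms
Processing delay = 3.8 ms
Total one-way latency = 39.0056 ms


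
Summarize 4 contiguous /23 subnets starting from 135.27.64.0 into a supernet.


Original prefix: /23
Number of subnets: 4 = 2^2
New prefix = 23 - 2 = 21
Supernet: 135.27.64.0/21


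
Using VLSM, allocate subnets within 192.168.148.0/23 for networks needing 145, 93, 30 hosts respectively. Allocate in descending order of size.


145 hosts -> /24 (254 usable): 192.168.148.0/24
93 hosts -> /25 (126 usable): 192.168.149.0/25
30 hosts -> /27 (30 usable): 192.168.149.128/27
Allocation: 192.168.148.0/24 (145 hosts, 254 usable); 192.168.149.0/25 (93 hosts, 126 usable); 192.168.149.128/27 (30 hosts, 30 usable)


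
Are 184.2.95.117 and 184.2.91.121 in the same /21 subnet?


Mask: 255.255.248.0
184.2.95.117 AND mask = 184.2.88.0
184.2.91.121 AND mask = 184.2.88.0
Yes, same subnet (184.2.88.0)


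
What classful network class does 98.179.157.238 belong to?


First octet: 98
Binary: 01100010
0xxxxxxx -> Class A (1-126)
Class A, default mask 255.0.0.0 (/8)


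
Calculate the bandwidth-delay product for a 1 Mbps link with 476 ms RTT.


BDP = bandwidth * RTT
= 1 Mbps * 476 ms
= 1 * 1e6 * 476 / 1000 bits
= 476000 bits
= 59500 bytes
= 58.1055 KB
BDP = 476000 bits (59500 bytes)


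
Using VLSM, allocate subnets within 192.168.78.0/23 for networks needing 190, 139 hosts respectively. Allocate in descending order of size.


190 hosts -> /24 (254 usable): 192.168.78.0/24
139 hosts -> /24 (254 usable): 192.168.79.0/24
Allocation: 192.168.78.0/24 (190 hosts, 254 usable); 192.168.79.0/24 (139 hosts, 254 usable)


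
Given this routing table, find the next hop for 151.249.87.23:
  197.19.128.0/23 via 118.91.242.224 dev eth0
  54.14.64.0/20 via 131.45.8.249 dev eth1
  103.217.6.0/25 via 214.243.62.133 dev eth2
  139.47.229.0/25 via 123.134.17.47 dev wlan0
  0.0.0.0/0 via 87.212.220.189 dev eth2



Longest prefix match for 151.249.87.23:
  /23 197.19.128.0: no
  /20 54.14.64.0: no
  /25 103.217.6.0: no
  /25 139.47.229.0: no
  /0 0.0.0.0: MATCH
Selected: next-hop 87.212.220.189 via eth2 (matched /0)


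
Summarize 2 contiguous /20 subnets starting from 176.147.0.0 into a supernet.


Original prefix: /20
Number of subnets: 2 = 2^1
New prefix = 20 - 1 = 19
Supernet: 176.147.0.0/19


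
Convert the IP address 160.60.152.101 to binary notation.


160 = 10100000
60 = 00111100
152 = 10011000
101 = 01100101
Binary: 10100000.00111100.10011000.01100101


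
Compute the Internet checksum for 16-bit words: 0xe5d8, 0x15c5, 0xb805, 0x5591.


Sum all words (with carry folding):
+ 0xe5d8 = 0xe5d8
+ 0x15c5 = 0xfb9d
+ 0xb805 = 0xb3a3
+ 0x5591 = 0x0935
One's complement: ~0x0935
Checksum = 0xf6ca


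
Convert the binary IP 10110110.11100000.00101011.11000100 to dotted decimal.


10110110 = 182
11100000 = 224
00101011 = 43
11000100 = 196
IP: 182.224.43.196


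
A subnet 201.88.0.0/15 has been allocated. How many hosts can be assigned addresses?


Host bits = 32 - 15 = 17
Total addresses = 2^17 = 131072
Usable = total - 2 (network and broadcast)
Usable hosts: 131070


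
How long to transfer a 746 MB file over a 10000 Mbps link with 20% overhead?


Effective throughput = 10000 * (1 - 20/100) = 8000 Mbps
File size in Mb = 746 * 8 = 5968 Mb
Time = 5968 / 8000
Time = 0.746 seconds


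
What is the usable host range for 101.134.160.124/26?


Network: 101.134.160.64
Broadcast: 101.134.160.127
First usable = network + 1
Last usable = broadcast - 1
Range: 101.134.160.65 to 101.134.160.126


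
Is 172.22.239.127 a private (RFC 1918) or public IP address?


RFC 1918 private ranges:
  10.0.0.0/8 (10.0.0.0 - 10.255.255.255)
  172.16.0.0/12 (172.16.0.0 - 172.31.255.255)
  192.168.0.0/16 (192.168.0.0 - 192.168.255.255)
Private (in 172.16.0.0/12)


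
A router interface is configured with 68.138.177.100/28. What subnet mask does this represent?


/28 means 28 network bits, 4 host bits
Binary: 11111111111111111111111111110000
Mask: 255.255.255.240


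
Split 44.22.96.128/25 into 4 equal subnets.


New prefix = 25 + 2 = 27
Each subnet has 32 addresses
  44.22.96.128/27
  44.22.96.160/27
  44.22.96.192/27
  44.22.96.224/27
Subnets: 44.22.96.128/27, 44.22.96.160/27, 44.22.96.192/27, 44.22.96.224/27


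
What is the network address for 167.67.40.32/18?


IP:   10100111.01000011.00101000.00100000
Mask: 11111111.11111111.11000000.00000000
AND operation:
Net:  10100111.01000011.00000000.00000000
Network: 167.67.0.0/18


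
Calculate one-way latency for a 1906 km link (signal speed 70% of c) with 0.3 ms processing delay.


Speed = 0.7 * 3e5 km/s = 210000 km/s
Propagation delay = 1906 / 210000 = 0.0091 s = 9.0762 ms
Processing delay = 0.3 ms
Total one-way latency = 9.3762 ms


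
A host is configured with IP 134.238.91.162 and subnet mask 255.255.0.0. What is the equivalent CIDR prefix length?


Binary: 11111111.11111111.00000000.00000000
Count leading 1s
Prefix: /16


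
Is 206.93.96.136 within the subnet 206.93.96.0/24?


Subnet network: 206.93.96.0
Test IP AND mask: 206.93.96.0
Yes, 206.93.96.136 is in 206.93.96.0/24


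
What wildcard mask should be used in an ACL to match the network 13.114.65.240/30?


Subnet mask: 255.255.255.252
Wildcard = 255.255.255.255 - subnet mask
255 - 255 = 0
255 - 255 = 0
255 - 255 = 0
255 - 252 = 3
Wildcard: 0.0.0.3


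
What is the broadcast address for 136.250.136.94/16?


Network: 136.250.0.0/16
Host bits = 16
Set all host bits to 1:
Broadcast: 136.250.255.255


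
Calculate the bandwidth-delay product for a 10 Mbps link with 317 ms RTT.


BDP = bandwidth * RTT
= 10 Mbps * 317 ms
= 10 * 1e6 * 317 / 1000 bits
= 3170000 bits
= 396250 bytes
= 386.9629 KB
BDP = 3170000 bits (396250 bytes)


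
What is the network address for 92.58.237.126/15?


IP:   01011100.00111010.11101101.01111110
Mask: 11111111.11111110.00000000.00000000
AND operation:
Net:  01011100.00111010.00000000.00000000
Network: 92.58.0.0/15


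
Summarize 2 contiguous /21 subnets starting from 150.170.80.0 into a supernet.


Original prefix: /21
Number of subnets: 2 = 2^1
New prefix = 21 - 1 = 20
Supernet: 150.170.80.0/20


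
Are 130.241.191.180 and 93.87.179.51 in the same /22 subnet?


Mask: 255.255.252.0
130.241.191.180 AND mask = 130.241.188.0
93.87.179.51 AND mask = 93.87.176.0
No, different subnets (130.241.188.0 vs 93.87.176.0)


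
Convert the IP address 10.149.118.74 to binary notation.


10 = 00001010
149 = 10010101
118 = 01110110
74 = 01001010
Binary: 00001010.10010101.01110110.01001010


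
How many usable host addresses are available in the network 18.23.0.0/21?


Host bits = 32 - 21 = 11
Total addresses = 2^11 = 2048
Usable = total - 2 (network and broadcast)
Usable hosts: 2046


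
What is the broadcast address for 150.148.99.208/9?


Network: 150.128.0.0/9
Host bits = 23
Set all host bits to 1:
Broadcast: 150.255.255.255


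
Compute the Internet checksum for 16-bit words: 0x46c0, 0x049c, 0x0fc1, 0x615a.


Sum all words (with carry folding):
+ 0x46c0 = 0x46c0
+ 0x049c = 0x4b5c
+ 0x0fc1 = 0x5b1d
+ 0x615a = 0xbc77
One's complement: ~0xbc77
Checksum = 0x4388


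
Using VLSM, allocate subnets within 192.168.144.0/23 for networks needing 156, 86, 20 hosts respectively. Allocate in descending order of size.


156 hosts -> /24 (254 usable): 192.168.144.0/24
86 hosts -> /25 (126 usable): 192.168.145.0/25
20 hosts -> /27 (30 usable): 192.168.145.128/27
Allocation: 192.168.144.0/24 (156 hosts, 254 usable); 192.168.145.0/25 (86 hosts, 126 usable); 192.168.145.128/27 (20 hosts, 30 usable)


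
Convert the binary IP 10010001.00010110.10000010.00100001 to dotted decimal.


10010001 = 145
00010110 = 22
10000010 = 130
00100001 = 33
IP: 145.22.130.33


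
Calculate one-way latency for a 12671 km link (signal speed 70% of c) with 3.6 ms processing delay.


Speed = 0.7 * 3e5 km/s = 210000 km/s
Propagation delay = 12671 / 210000 = 0.0603 s = 60.3381 ms
Processing delay = 3.6 ms
Total one-way latency = 63.9381 ms


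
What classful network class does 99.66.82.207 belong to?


First octet: 99
Binary: 01100011
0xxxxxxx -> Class A (1-126)
Class A, default mask 255.0.0.0 (/8)


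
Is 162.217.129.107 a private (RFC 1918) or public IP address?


RFC 1918 private ranges:
  10.0.0.0/8 (10.0.0.0 - 10.255.255.255)
  172.16.0.0/12 (172.16.0.0 - 172.31.255.255)
  192.168.0.0/16 (192.168.0.0 - 192.168.255.255)
Public (not in any RFC 1918 range)


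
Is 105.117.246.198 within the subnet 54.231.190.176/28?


Subnet network: 54.231.190.176
Test IP AND mask: 105.117.246.192
No, 105.117.246.198 is not in 54.231.190.176/28


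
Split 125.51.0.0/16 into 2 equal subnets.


New prefix = 16 + 1 = 17
Each subnet has 32768 addresses
  125.51.0.0/17
  125.51.128.0/17
Subnets: 125.51.0.0/17, 125.51.128.0/17


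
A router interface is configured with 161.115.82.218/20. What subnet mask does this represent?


/20 means 20 network bits, 12 host bits
Binary: 11111111111111111111000000000000
Mask: 255.255.240.0


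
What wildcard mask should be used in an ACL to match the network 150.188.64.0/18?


Subnet mask: 255.255.192.0
Wildcard = 255.255.255.255 - subnet mask
255 - 255 = 0
255 - 255 = 0
255 - 192 = 63
255 - 0 = 255
Wildcard: 0.0.63.255


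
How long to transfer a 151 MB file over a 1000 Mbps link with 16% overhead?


Effective throughput = 1000 * (1 - 16/100) = 840 Mbps
File size in Mb = 151 * 8 = 1208 Mb
Time = 1208 / 840
Time = 1.4381 seconds


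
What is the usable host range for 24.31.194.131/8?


Network: 24.0.0.0
Broadcast: 24.255.255.255
First usable = network + 1
Last usable = broadcast - 1
Range: 24.0.0.1 to 24.255.255.254


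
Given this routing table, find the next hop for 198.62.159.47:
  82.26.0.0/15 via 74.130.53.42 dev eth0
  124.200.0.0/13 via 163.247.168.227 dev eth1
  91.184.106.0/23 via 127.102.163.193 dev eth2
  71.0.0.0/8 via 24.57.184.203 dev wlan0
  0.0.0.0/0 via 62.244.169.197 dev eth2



Longest prefix match for 198.62.159.47:
  /15 82.26.0.0: no
  /13 124.200.0.0: no
  /23 91.184.106.0: no
  /8 71.0.0.0: no
  /0 0.0.0.0: MATCH
Selected: next-hop 62.244.169.197 via eth2 (matched /0)


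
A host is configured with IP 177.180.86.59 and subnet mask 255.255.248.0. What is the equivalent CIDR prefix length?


Binary: 11111111.11111111.11111000.00000000
Count leading 1s
Prefix: /21


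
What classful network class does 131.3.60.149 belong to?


First octet: 131
Binary: 10000011
10xxxxxx -> Class B (128-191)
Class B, default mask 255.255.0.0 (/16)


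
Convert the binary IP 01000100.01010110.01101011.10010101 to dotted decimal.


01000100 = 68
01010110 = 86
01101011 = 107
10010101 = 149
IP: 68.86.107.149


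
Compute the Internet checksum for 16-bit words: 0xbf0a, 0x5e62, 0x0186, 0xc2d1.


Sum all words (with carry folding):
+ 0xbf0a = 0xbf0a
+ 0x5e62 = 0x1d6d
+ 0x0186 = 0x1ef3
+ 0xc2d1 = 0xe1c4
One's complement: ~0xe1c4
Checksum = 0x1e3b


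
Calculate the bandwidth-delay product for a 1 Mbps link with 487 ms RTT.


BDP = bandwidth * RTT
= 1 Mbps * 487 ms
= 1 * 1e6 * 487 / 1000 bits
= 487000 bits
= 60875 bytes
= 59.4482 KB
BDP = 487000 bits (60875 bytes)


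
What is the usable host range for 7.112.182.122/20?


Network: 7.112.176.0
Broadcast: 7.112.191.255
First usable = network + 1
Last usable = broadcast - 1
Range: 7.112.176.1 to 7.112.191.254


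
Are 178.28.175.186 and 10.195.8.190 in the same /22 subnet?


Mask: 255.255.252.0
178.28.175.186 AND mask = 178.28.172.0
10.195.8.190 AND mask = 10.195.8.0
No, different subnets (178.28.172.0 vs 10.195.8.0)


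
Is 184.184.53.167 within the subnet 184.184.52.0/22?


Subnet network: 184.184.52.0
Test IP AND mask: 184.184.52.0
Yes, 184.184.53.167 is in 184.184.52.0/22


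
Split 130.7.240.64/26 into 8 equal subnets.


New prefix = 26 + 3 = 29
Each subnet has 8 addresses
  130.7.240.64/29
  130.7.240.72/29
  130.7.240.80/29
  130.7.240.88/29
  130.7.240.96/29
  130.7.240.104/29
  130.7.240.112/29
  130.7.240.120/29
Subnets: 130.7.240.64/29, 130.7.240.72/29, 130.7.240.80/29, 130.7.240.88/29, 130.7.240.96/29, 130.7.240.104/29, 130.7.240.112/29, 130.7.240.120/29


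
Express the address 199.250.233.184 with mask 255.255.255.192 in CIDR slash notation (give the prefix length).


Binary: 11111111.11111111.11111111.11000000
Count leading 1s
Prefix: /26


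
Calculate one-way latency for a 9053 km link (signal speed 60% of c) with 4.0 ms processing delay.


Speed = 0.6 * 3e5 km/s = 180000 km/s
Propagation delay = 9053 / 180000 = 0.0503 s = 50.2944 ms
Processing delay = 4.0 ms
Total one-way latency = 54.2944 ms


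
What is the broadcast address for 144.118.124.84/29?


Network: 144.118.124.80/29
Host bits = 3
Set all host bits to 1:
Broadcast: 144.118.124.87


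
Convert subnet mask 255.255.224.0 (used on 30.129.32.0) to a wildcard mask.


Subnet mask: 255.255.224.0
Wildcard = 255.255.255.255 - subnet mask
255 - 255 = 0
255 - 255 = 0
255 - 224 = 31
255 - 0 = 255
Wildcard: 0.0.31.255


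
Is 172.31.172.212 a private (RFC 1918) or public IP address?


RFC 1918 private ranges:
  10.0.0.0/8 (10.0.0.0 - 10.255.255.255)
  172.16.0.0/12 (172.16.0.0 - 172.31.255.255)
  192.168.0.0/16 (192.168.0.0 - 192.168.255.255)
Private (in 172.16.0.0/12)


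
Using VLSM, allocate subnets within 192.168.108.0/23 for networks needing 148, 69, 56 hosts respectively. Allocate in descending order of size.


148 hosts -> /24 (254 usable): 192.168.108.0/24
69 hosts -> /25 (126 usable): 192.168.109.0/25
56 hosts -> /26 (62 usable): 192.168.109.128/26
Allocation: 192.168.108.0/24 (148 hosts, 254 usable); 192.168.109.0/25 (69 hosts, 126 usable); 192.168.109.128/26 (56 hosts, 62 usable)


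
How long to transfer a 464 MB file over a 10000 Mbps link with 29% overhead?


Effective throughput = 10000 * (1 - 29/100) = 7100 Mbps
File size in Mb = 464 * 8 = 3712 Mb
Time = 3712 / 7100
Time = 0.5228 seconds


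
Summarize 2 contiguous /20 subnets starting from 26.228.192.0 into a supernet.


Original prefix: /20
Number of subnets: 2 = 2^1
New prefix = 20 - 1 = 19
Supernet: 26.228.192.0/19


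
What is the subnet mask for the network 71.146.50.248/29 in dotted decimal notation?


/29 means 29 network bits, 3 host bits
Binary: 11111111111111111111111111111000
Mask: 255.255.255.248


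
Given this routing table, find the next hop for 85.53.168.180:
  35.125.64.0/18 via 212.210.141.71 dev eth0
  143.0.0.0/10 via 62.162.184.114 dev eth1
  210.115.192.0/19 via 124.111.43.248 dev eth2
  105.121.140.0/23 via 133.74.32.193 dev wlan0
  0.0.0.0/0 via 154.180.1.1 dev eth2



Longest prefix match for 85.53.168.180:
  /18 35.125.64.0: no
  /10 143.0.0.0: no
  /19 210.115.192.0: no
  /23 105.121.140.0: no
  /0 0.0.0.0: MATCH
Selected: next-hop 154.180.1.1 via eth2 (matched /0)


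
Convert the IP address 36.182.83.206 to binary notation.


36 = 00100100
182 = 10110110
83 = 01010011
206 = 11001110
Binary: 00100100.10110110.01010011.11001110


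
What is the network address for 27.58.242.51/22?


IP:   00011011.00111010.11110010.00110011
Mask: 11111111.11111111.11111100.00000000
AND operation:
Net:  00011011.00111010.11110000.00000000
Network: 27.58.240.0/22


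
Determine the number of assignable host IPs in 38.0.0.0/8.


Host bits = 32 - 8 = 24
Total addresses = 2^24 = 16777216
Usable = total - 2 (network and broadcast)
Usable hosts: 16777214


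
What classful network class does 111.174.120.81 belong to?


First octet: 111
Binary: 01101111
0xxxxxxx -> Class A (1-126)
Class A, default mask 255.0.0.0 (/8)


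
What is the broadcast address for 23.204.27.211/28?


Network: 23.204.27.208/28
Host bits = 4
Set all host bits to 1:
Broadcast: 23.204.27.223


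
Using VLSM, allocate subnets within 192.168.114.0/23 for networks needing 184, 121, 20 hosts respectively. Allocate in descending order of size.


184 hosts -> /24 (254 usable): 192.168.114.0/24
121 hosts -> /25 (126 usable): 192.168.115.0/25
20 hosts -> /27 (30 usable): 192.168.115.128/27
Allocation: 192.168.114.0/24 (184 hosts, 254 usable); 192.168.115.0/25 (121 hosts, 126 usable); 192.168.115.128/27 (20 hosts, 30 usable)


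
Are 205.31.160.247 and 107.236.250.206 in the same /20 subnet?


Mask: 255.255.240.0
205.31.160.247 AND mask = 205.31.160.0
107.236.250.206 AND mask = 107.236.240.0
No, different subnets (205.31.160.0 vs 107.236.240.0)


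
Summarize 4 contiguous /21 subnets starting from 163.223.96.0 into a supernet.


Original prefix: /21
Number of subnets: 4 = 2^2
New prefix = 21 - 2 = 19
Supernet: 163.223.96.0/19


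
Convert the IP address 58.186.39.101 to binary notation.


58 = 00111010
186 = 10111010
39 = 00100111
101 = 01100101
Binary: 00111010.10111010.00100111.01100101


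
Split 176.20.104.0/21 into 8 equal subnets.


New prefix = 21 + 3 = 24
Each subnet has 256 addresses
  176.20.104.0/24
  176.20.105.0/24
  176.20.106.0/24
  176.20.107.0/24
  176.20.108.0/24
  176.20.109.0/24
  176.20.110.0/24
  176.20.111.0/24
Subnets: 176.20.104.0/24, 176.20.105.0/24, 176.20.106.0/24, 176.20.107.0/24, 176.20.108.0/24, 176.20.109.0/24, 176.20.110.0/24, 176.20.111.0/24
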